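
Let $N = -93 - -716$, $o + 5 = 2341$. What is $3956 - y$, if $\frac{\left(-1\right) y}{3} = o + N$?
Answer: $12833$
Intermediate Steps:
$o = 2336$ ($o = -5 + 2341 = 2336$)
$N = 623$ ($N = -93 + 716 = 623$)
$y = -8877$ ($y = - 3 \left(2336 + 623\right) = \left(-3\right) 2959 = -8877$)
$3956 - y = 3956 - -8877 = 3956 + 8877 = 12833$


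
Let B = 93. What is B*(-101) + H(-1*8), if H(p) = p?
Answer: -9401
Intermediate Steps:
B*(-101) + H(-1*8) = 93*(-101) - 1*8 = -9393 - 8 = -9401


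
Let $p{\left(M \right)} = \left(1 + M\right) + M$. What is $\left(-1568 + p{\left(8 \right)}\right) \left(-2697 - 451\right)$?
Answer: $4882548$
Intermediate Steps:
$p{\left(M \right)} = 1 + 2 M$
$\left(-1568 + p{\left(8 \right)}\right) \left(-2697 - 451\right) = \left(-1568 + \left(1 + 2 \cdot 8\right)\right) \left(-2697 - 451\right) = \left(-1568 + \left(1 + 16\right)\right) \left(-3148\right) = \left(-1568 + 17\right) \left(-3148\right) = \left(-1551\right) \left(-3148\right) = 4882548$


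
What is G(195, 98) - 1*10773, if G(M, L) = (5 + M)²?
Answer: 29227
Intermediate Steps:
G(195, 98) - 1*10773 = (5 + 195)² - 1*10773 = 200² - 10773 = 40000 - 10773 = 29227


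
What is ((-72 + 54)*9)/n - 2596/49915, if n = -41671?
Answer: -100091686/2080007965 ≈ -0.048121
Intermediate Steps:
((-72 + 54)*9)/n - 2596/49915 = ((-72 + 54)*9)/(-41671) - 2596/49915 = -18*9*(-1/41671) - 2596*1/49915 = -162*(-1/41671) - 2596/49915 = 162/41671 - 2596/49915 = -100091686/2080007965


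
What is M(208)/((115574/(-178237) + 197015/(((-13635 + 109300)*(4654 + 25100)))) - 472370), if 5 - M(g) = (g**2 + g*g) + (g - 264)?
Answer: 8773576862513624478/47930195230296127937 ≈ 0.18305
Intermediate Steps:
M(g) = 269 - g - 2*g**2 (M(g) = 5 - ((g**2 + g*g) + (g - 264)) = 5 - ((g**2 + g**2) + (-264 + g)) = 5 - (2*g**2 + (-264 + g)) = 5 - (-264 + g + 2*g**2) = 5 + (264 - g - 2*g**2) = 269 - g - 2*g**2)
M(208)/((115574/(-178237) + 197015/(((-13635 + 109300)*(4654 + 25100)))) - 472370) = (269 - 1*208 - 2*208**2)/((115574/(-178237) + 197015/(((-13635 + 109300)*(4654 + 25100)))) - 472370) = (269 - 208 - 2*43264)/((115574*(-1/178237) + 197015/((95665*29754))) - 472370) = (269 - 208 - 86528)/((-115574/178237 + 197015/2846416410) - 472370) = -86467/((-115574/178237 + 197015*(1/2846416410)) - 472370) = -86467/((-115574/178237 + 39403/569283282) - 472370) = -86467/(-65787322961357/101467344333834 - 472370) = -86467/(-47930195230296127937/101467344333834) = -86467*(-101467344333834/47930195230296127937) = 8773576862513624478/47930195230296127937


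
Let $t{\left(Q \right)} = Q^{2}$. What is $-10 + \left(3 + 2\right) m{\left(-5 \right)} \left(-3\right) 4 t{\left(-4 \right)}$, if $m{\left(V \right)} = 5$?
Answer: $-4810$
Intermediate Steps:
$-10 + \left(3 + 2\right) m{\left(-5 \right)} \left(-3\right) 4 t{\left(-4 \right)} = -10 + \left(3 + 2\right) 5 \left(-3\right) 4 \left(-4\right)^{2} = -10 + 5 \cdot 5 \left(-3\right) 4 \cdot 16 = -10 + 25 \left(-3\right) 4 \cdot 16 = -10 + \left(-75\right) 4 \cdot 16 = -10 - 4800 = -4810$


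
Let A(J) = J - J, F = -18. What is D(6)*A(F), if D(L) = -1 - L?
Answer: 0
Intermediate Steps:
A(J) = 0
D(6)*A(F) = (-1 - 1*6)*0 = (-1 - 6)*0 = -7*0 = 0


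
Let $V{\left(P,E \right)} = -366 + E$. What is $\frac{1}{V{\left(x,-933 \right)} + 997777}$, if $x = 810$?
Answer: $\frac{1}{996478} \approx 1.0035 \cdot 10^{-6}$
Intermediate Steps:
$\frac{1}{V{\left(x,-933 \right)} + 997777} = \frac{1}{\left(-366 - 933\right) + 997777} = \frac{1}{-1299 + 997777} = \frac{1}{996478}$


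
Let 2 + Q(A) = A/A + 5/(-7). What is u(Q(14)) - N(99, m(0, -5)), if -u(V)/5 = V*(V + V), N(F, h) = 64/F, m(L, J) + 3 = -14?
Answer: -145696/4851 ≈ -30.034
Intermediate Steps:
m(L, J) = -17 (m(L, J) = -3 - 14 = -17)
Q(A) = -12/7 (Q(A) = -2 + (A/A + 5/(-7)) = -2 + (1 + 5*(-1/7)) = -2 + (1 - 5/7) = -2 + 2/7 = -12/7)
u(V) = -10*V**2 (u(V) = -5*V*(V + V) = -5*V*2*V = -10*V**2)
u(Q(14)) - N(99, m(0, -5)) = -10*(-12/7)**2 - 64/99 = -10*144/49 - 64/99 = -1440/49 - 1*64/99 = -1440/49 - 64/99 = -145696/4851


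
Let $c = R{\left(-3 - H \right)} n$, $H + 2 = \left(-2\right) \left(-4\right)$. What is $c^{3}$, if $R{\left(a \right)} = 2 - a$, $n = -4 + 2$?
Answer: $-10648$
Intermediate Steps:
$n = -2$
$H = 6$ ($H = -2 - -8 = -2 + 8 = 6$)
$c = -22$ ($c = \left(2 - \left(-3 - 6\right)\right) \left(-2\right) = \left(2 - -9\right) \left(-2\right) = \left(2 + 9\right) \left(-2\right) = 11 \left(-2\right) = -22$)
$c^{3} = \left(-22\right)^{3} = -10648$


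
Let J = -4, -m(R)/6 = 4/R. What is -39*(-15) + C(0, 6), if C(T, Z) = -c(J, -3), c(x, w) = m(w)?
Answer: 577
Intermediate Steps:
m(R) = -24/R
c(x, w) = -24/w
C(T, Z) = -8 (C(T, Z) = -(-24)/(-3) = -(-24)*(-1)/3 = -1*8 = -8)
-39*(-15) + C(0, 6) = -39*(-15) - 8 = 585 - 8 = 577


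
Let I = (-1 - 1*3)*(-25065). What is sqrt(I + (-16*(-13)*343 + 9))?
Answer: sqrt(171613) ≈ 414.26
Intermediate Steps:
I = 100260 (I = (-1 - 3)*(-25065) = -4*(-25065) = 100260)
sqrt(I + (-16*(-13)*343 + 9)) = sqrt(100260 + (-16*(-13)*343 + 9)) = sqrt(100260 + (208*343 + 9)) = sqrt(100260 + (71344 + 9)) = sqrt(100260 + 71353) = sqrt(171613)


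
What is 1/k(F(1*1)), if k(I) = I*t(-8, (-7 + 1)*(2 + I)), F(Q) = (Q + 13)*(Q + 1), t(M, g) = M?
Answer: -1/224 ≈ -0.0044643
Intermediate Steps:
F(Q) = (1 + Q)*(13 + Q) (F(Q) = (13 + Q)*(1 + Q) = (1 + Q)*(13 + Q))
k(I) = -8*I (k(I) = I*(-8) = -8*I)
1/k(F(1*1)) = 1/(-8*(13 + (1*1)² + 14*(1*1))) = 1/(-8*(13 + 1² + 14*1)) = 1/(-8*(13 + 1 + 14)) = 1/(-8*28) = 1/(-224) = -1/224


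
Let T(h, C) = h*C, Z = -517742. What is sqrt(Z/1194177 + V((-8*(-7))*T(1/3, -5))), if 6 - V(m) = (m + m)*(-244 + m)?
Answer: 2*I*sqrt(22447348553544170)/1194177 ≈ 250.92*I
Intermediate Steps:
T(h, C) = C*h
V(m) = 6 - 2*m*(-244 + m) (V(m) = 6 - (m + m)*(-244 + m) = 6 - 2*m*(-244 + m))
sqrt(Z/1194177 + V((-8*(-7))*T(1/3, -5))) = sqrt(-517742/1194177 + (6 - 2*((-8*(-7))*(-5/3))**2 + 488*((-8*(-7))*(-5/3)))) = sqrt(-517742*1/1194177 + (6 - 2*(56*(-5*1/3))**2 + 488*(56*(-5*1/3)))) = sqrt(-517742/1194177 + (6 - 2*(56*(-5/3))**2 + 488*(56*(-5/3)))) = sqrt(-517742/1194177 + (6 - 2*(-280/3)**2 + 488*(-280/3))) = sqrt(-517742/1194177 + (6 - 2*78400/9 - 136640/3)) = sqrt(-517742/1194177 + (6 - 156800/9 - 136640/3)) = sqrt(-517742/1194177 - 566666/9) = sqrt(-225568054520/3582531) = 2*I*sqrt(22447348553544170)/1194177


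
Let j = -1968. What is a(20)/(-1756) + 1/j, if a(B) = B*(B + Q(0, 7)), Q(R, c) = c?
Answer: -266119/863952 ≈ -0.30803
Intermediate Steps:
a(B) = B*(7 + B) (a(B) = B*(B + 7) = B*(7 + B))
a(20)/(-1756) + 1/j = (20*(7 + 20))/(-1756) + 1/(-1968) = (20*27)*(-1/1756) - 1/1968 = 540*(-1/1756) - 1/1968 = -135/439 - 1/1968 = -266119/863952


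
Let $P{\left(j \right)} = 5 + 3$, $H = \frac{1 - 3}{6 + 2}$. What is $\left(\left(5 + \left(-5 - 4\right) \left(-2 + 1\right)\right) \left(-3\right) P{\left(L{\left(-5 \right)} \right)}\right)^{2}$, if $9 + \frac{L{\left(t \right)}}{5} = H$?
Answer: $112896$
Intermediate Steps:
$H = - \frac{1}{4}$ ($H = - \frac{2}{8} = \left(-2\right) \frac{1}{8} = - \frac{1}{4} \approx -0.25$)
$L{\left(t \right)} = - \frac{185}{4}$ ($L{\left(t \right)} = -45 + 5 \left(- \frac{1}{4}\right) = -45 - \frac{5}{4} = - \frac{185}{4}$)
$P{\left(j \right)} = 8$
$\left(\left(5 + \left(-5 - 4\right) \left(-2 + 1\right)\right) \left(-3\right) P{\left(L{\left(-5 \right)} \right)}\right)^{2} = \left(\left(5 + \left(-5 - 4\right) \left(-2 + 1\right)\right) \left(-3\right) 8\right)^{2} = \left(\left(5 - -9\right) \left(-3\right) 8\right)^{2} = \left(\left(5 + 9\right) \left(-3\right) 8\right)^{2} = \left(14 \left(-3\right) 8\right)^{2} = \left(\left(-42\right) 8\right)^{2} = \left(-336\right)^{2} = 112896$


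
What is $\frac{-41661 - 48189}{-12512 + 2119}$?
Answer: $\frac{89850}{10393} \approx 8.6452$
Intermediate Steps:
$\frac{-41661 - 48189}{-12512 + 2119} = - \frac{89850}{-10393} = \left(-89850\right) \left(- \frac{1}{10393}\right) = \frac{89850}{10393}$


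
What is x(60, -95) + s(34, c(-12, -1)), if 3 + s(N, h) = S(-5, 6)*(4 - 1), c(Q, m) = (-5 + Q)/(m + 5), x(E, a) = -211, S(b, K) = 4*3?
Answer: -178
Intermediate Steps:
S(b, K) = 12
c(Q, m) = (-5 + Q)/(5 + m)
s(N, h) = 33 (s(N, h) = -3 + 12*(4 - 1) = -3 + 12*3 = -3 + 36 = 33)
x(60, -95) + s(34, c(-12, -1)) = -211 + 33 = -178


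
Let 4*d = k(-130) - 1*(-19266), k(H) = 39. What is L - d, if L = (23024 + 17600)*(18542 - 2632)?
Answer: 2585292055/4 ≈ 6.4632e+8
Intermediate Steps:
L = 646327840 (L = 40624*15910 = 646327840)
d = 19305/4 (d = (39 - 1*(-19266))/4 = (39 + 19266)/4 = (1/4)*19305 = 19305/4 ≈ 4826.3)
L - d = 646327840 - 1*19305/4 = 646327840 - 19305/4 = 2585292055/4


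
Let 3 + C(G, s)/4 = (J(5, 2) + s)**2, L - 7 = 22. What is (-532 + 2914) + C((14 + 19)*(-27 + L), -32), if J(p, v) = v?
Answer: 5970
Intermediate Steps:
L = 29 (L = 7 + 22 = 29)
C(G, s) = -12 + 4*(2 + s)**2
(-532 + 2914) + C((14 + 19)*(-27 + L), -32) = (-532 + 2914) + (-12 + 4*(2 - 32)**2) = 2382 + (-12 + 4*(-30)**2) = 2382 + (-12 + 4*900) = 2382 + (-12 + 3600) = 2382 + 3588 = 5970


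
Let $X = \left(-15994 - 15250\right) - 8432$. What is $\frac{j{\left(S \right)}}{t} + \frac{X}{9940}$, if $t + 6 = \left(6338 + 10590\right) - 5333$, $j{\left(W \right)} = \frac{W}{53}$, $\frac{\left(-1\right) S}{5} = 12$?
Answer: $- \frac{290122263}{72682345} \approx -3.9916$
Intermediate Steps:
$S = -60$ ($S = \left(-5\right) 12 = -60$)
$j{\left(W \right)} = \frac{W}{53}$ ($j{\left(W \right)} = W \frac{1}{53} = \frac{W}{53}$)
$X = -39676$ ($X = -31244 - 8432 = -39676$)
$t = 11589$ ($t = -6 + \left(\left(6338 + 10590\right) - 5333\right) = -6 + \left(16928 - 5333\right) = -6 + 11595 = 11589$)
$\frac{j{\left(S \right)}}{t} + \frac{X}{9940} = \frac{\frac{1}{53} \left(-60\right)}{11589} - \frac{39676}{9940} = \left(- \frac{60}{53}\right) \frac{1}{11589} - \frac{1417}{355} = - \frac{20}{204739} - \frac{1417}{355} = - \frac{290122263}{72682345}$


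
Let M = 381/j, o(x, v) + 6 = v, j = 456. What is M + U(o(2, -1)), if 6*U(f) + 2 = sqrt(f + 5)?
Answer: 229/456 + I*sqrt(2)/6 ≈ 0.50219 + 0.2357*I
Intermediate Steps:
o(x, v) = -6 + v
M = 127/152 (M = 381/456 = 381*(1/456) = 127/152 ≈ 0.83553)
U(f) = -1/3 + sqrt(5 + f)/6 (U(f) = -1/3 + sqrt(f + 5)/6 = -1/3 + sqrt(5 + f)/6)
M + U(o(2, -1)) = 127/152 + (-1/3 + sqrt(5 + (-6 - 1))/6) = 127/152 + (-1/3 + sqrt(5 - 7)/6) = 127/152 + (-1/3 + sqrt(-2)/6) = 127/152 + (-1/3 + (I*sqrt(2))/6) = 127/152 + (-1/3 + I*sqrt(2)/6) = 229/456 + I*sqrt(2)/6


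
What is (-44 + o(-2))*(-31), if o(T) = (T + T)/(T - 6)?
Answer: 2697/2 ≈ 1348.5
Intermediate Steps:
o(T) = 2*T/(-6 + T) (o(T) = (2*T)/(-6 + T) = 2*T/(-6 + T))
(-44 + o(-2))*(-31) = (-44 + 2*(-2)/(-6 - 2))*(-31) = (-44 + 2*(-2)/(-8))*(-31) = (-44 + 2*(-2)*(-⅛))*(-31) = (-44 + ½)*(-31) = -87/2*(-31) = 2697/2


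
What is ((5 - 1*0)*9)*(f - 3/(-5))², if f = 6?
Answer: 9801/5 ≈ 1960.2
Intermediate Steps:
((5 - 1*0)*9)*(f - 3/(-5))² = ((5 - 1*0)*9)*(6 - 3/(-5))² = ((5 + 0)*9)*(6 - 3*(-⅕))² = (5*9)*(6 + ⅗)² = 45*(33/5)² = 45*(1089/25) = 9801/5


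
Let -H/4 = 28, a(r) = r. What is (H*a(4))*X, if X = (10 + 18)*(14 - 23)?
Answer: 112896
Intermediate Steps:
H = -112 (H = -4*28 = -112)
X = -252 (X = 28*(-9) = -252)
(H*a(4))*X = -112*4*(-252) = -448*(-252) = 112896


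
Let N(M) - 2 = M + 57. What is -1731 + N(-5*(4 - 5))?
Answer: -1667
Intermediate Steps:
N(M) = 59 + M (N(M) = 2 + (M + 57) = 2 + (57 + M) = 59 + M)
-1731 + N(-5*(4 - 5)) = -1731 + (59 - 5*(4 - 5)) = -1731 + (59 - 5*(-1)) = -1731 + (59 + 5) = -1731 + 64 = -1667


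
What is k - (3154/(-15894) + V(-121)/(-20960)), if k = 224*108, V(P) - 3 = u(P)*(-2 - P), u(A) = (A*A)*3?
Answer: 101780272561/4164228 ≈ 24442.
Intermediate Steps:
u(A) = 3*A**2 (u(A) = A**2*3 = 3*A**2)
V(P) = 3 + 3*P**2*(-2 - P) (V(P) = 3 + (3*P**2)*(-2 - P) = 3 + 3*P**2*(-2 - P))
k = 24192
k - (3154/(-15894) + V(-121)/(-20960)) = 24192 - (3154/(-15894) + (3 - 6*(-121)**2 - 3*(-121)**3)/(-20960)) = 24192 - (3154*(-1/15894) + (3 - 6*14641 - 3*(-1771561))*(-1/20960)) = 24192 - (-1577/7947 + (3 - 87846 + 5314683)*(-1/20960)) = 24192 - (-1577/7947 + 5226840*(-1/20960)) = 24192 - (-1577/7947 - 130671/524) = 24192 - 1*(-1039268785/4164228) = 24192 + 1039268785/4164228 = 101780272561/4164228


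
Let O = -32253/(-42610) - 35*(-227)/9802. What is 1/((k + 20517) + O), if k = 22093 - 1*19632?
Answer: 104415805/2399430037379 ≈ 4.3517e-5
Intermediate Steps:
k = 2461 (k = 22093 - 19632 = 2461)
O = 163670089/104415805 (O = -32253*(-1/42610) + 7945*(1/9802) = 32253/42610 + 7945/9802 = 163670089/104415805 ≈ 1.5675)
1/((k + 20517) + O) = 1/((2461 + 20517) + 163670089/104415805) = 1/(22978 + 163670089/104415805) = 1/(2399430037379/104415805) = 104415805/2399430037379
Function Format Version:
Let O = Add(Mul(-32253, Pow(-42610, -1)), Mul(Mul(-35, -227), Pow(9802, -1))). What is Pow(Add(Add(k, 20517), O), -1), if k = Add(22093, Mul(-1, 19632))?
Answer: Rational(104415805, 2399430037379) ≈ 4.3517e-5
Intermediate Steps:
k = 2461 (k = Add(22093, -19632) = 2461)
O = Rational(163670089, 104415805) (O = Add(Mul(-32253, Rational(-1, 42610)), Mul(7945, Rational(1, 9802))) = Add(Rational(32253, 42610), Rational(7945, 9802)) = Rational(163670089, 104415805) ≈ 1.5675)
Pow(Add(Add(k, 20517), O), -1) = Pow(Add(Add(2461, 20517), Rational(163670089, 104415805)), -1) = Pow(Add(22978, Rational(163670089, 104415805)), -1) = Pow(Rational(2399430037379, 104415805), -1) = Rational(104415805, 2399430037379)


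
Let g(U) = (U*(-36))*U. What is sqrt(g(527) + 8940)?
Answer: 2*I*sqrt(2497326) ≈ 3160.6*I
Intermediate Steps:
g(U) = -36*U**2 (g(U) = (-36*U)*U = -36*U**2)
sqrt(g(527) + 8940) = sqrt(-36*527**2 + 8940) = sqrt(-36*277729 + 8940) = sqrt(-9998244 + 8940) = sqrt(-9989304) = 2*I*sqrt(2497326)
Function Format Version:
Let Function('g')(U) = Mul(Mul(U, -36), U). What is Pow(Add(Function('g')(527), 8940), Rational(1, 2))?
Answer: Mul(2, I, Pow(2497326, Rational(1, 2))) ≈ Mul(3160.6, I)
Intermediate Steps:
Function('g')(U) = Mul(-36, Pow(U, 2)) (Function('g')(U) = Mul(Mul(-36, U), U) = Mul(-36, Pow(U, 2)))
Pow(Add(Function('g')(527), 8940), Rational(1, 2)) = Pow(Add(Mul(-36, Pow(527, 2)), 8940), Rational(1, 2)) = Pow(Add(Mul(-36, 277729), 8940), Rational(1, 2)) = Pow(Add(-9998244, 8940), Rational(1, 2)) = Pow(-9989304, Rational(1, 2)) = Mul(2, I, Pow(2497326, Rational(1, 2)))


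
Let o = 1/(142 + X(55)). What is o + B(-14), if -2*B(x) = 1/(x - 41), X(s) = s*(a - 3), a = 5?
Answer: 181/13860 ≈ 0.013059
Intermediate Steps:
X(s) = 2*s (X(s) = s*(5 - 3) = s*2 = 2*s)
B(x) = -1/(2*(-41 + x)) (B(x) = -1/(2*(x - 41)) = -1/(2*(-41 + x)))
o = 1/252 (o = 1/(142 + 2*55) = 1/(142 + 110) = 1/252 ≈ 0.0039683)
o + B(-14) = 1/252 - 1/(-82 + 2*(-14)) = 1/252 - 1/(-82 - 28) = 1/252 - 1/(-110) = 1/252 - 1*(-1/110) = 1/252 + 1/110 = 181/13860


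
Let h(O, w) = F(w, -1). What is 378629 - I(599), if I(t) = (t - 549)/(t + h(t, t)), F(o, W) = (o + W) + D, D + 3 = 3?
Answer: 453218863/1197 ≈ 3.7863e+5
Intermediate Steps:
D = 0 (D = -3 + 3 = 0)
F(o, W) = W + o (F(o, W) = (o + W) + 0 = (W + o) + 0 = W + o)
h(O, w) = -1 + w
I(t) = (-549 + t)/(-1 + 2*t) (I(t) = (t - 549)/(t + (-1 + t)) = (-549 + t)/(-1 + 2*t))
378629 - I(599) = 378629 - (-549 + 599)/(-1 + 2*599) = 378629 - 50/(-1 + 1198) = 378629 - 50/1197 = 453218863/1197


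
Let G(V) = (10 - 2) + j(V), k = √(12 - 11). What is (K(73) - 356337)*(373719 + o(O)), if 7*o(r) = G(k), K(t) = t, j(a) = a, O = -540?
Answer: -932001587088/7 ≈ -1.3314e+11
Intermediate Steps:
k = 1 (k = √1 = 1)
G(V) = 8 + V (G(V) = (10 - 2) + V = 8 + V)
o(r) = 9/7 (o(r) = (8 + 1)/7 = (⅐)*9 = 9/7)
(K(73) - 356337)*(373719 + o(O)) = (73 - 356337)*(373719 + 9/7) = -356264*2616042/7 = -932001587088/7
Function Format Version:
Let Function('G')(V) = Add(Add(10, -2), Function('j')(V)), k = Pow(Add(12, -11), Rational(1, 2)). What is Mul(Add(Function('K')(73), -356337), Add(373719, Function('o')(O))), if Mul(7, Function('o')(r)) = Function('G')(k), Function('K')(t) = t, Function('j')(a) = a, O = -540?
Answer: Rational(-932001587088, 7) ≈ -1.3314e+11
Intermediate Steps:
k = 1 (k = Pow(1, Rational(1, 2)) = 1)
Function('G')(V) = Add(8, V) (Function('G')(V) = Add(Add(10, -2), V) = Add(8, V))
Function('o')(r) = Rational(9, 7) (Function('o')(r) = Mul(Rational(1, 7), Add(8, 1)) = Mul(Rational(1, 7), 9) = Rational(9, 7))
Mul(Add(Function('K')(73), -356337), Add(373719, Function('o')(O))) = Mul(Add(73, -356337), Add(373719, Rational(9, 7))) = Mul(-356264, Rational(2616042, 7)) = Rational(-932001587088, 7)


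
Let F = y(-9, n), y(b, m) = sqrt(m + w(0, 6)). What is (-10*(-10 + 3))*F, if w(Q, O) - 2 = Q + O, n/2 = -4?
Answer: 0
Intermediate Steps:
n = -8 (n = 2*(-4) = -8)
w(Q, O) = 2 + O + Q (w(Q, O) = 2 + (Q + O) = 2 + (O + Q) = 2 + O + Q)
y(b, m) = sqrt(8 + m) (y(b, m) = sqrt(m + (2 + 6 + 0)) = sqrt(m + 8) = sqrt(8 + m))
F = 0 (F = sqrt(8 - 8) = sqrt(0) = 0)
(-10*(-10 + 3))*F = -10*(-10 + 3)*0 = -10*(-7)*0 = 70*0 = 0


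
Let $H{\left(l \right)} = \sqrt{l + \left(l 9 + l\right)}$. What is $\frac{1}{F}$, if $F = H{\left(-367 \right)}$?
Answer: $- \frac{i \sqrt{4037}}{4037} \approx - 0.015739 i$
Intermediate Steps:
$H{\left(l \right)} = \sqrt{11} \sqrt{l}$ ($H{\left(l \right)} = \sqrt{l + \left(9 l + l\right)} = \sqrt{l + 10 l} = \sqrt{11 l} = \sqrt{11} \sqrt{l}$)
$F = i \sqrt{4037}$ ($F = \sqrt{11} \sqrt{-367} = \sqrt{11} i \sqrt{367} = i \sqrt{4037} \approx 63.537 i$)
$\frac{1}{F} = \frac{1}{i \sqrt{4037}} = - \frac{i \sqrt{4037}}{4037}$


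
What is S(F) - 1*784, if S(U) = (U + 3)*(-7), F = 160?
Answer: -1925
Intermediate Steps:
S(U) = -21 - 7*U (S(U) = (3 + U)*(-7) = -21 - 7*U)
S(F) - 1*784 = (-21 - 7*160) - 1*784 = (-21 - 1120) - 784 = -1141 - 784 = -1925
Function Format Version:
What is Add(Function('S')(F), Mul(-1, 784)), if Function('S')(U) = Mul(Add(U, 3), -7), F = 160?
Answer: -1925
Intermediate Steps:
Function('S')(U) = Add(-21, Mul(-7, U)) (Function('S')(U) = Mul(Add(3, U), -7) = Add(-21, Mul(-7, U)))
Add(Function('S')(F), Mul(-1, 784)) = Add(Add(-21, Mul(-7, 160)), Mul(-1, 784)) = Add(Add(-21, -1120), -784) = Add(-1141, -784) = -1925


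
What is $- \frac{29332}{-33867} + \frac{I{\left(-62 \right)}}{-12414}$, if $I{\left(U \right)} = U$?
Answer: $\frac{61037867}{70070823} \approx 0.87109$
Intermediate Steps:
$- \frac{29332}{-33867} + \frac{I{\left(-62 \right)}}{-12414} = - \frac{29332}{-33867} - \frac{62}{-12414} = \left(-29332\right) \left(- \frac{1}{33867}\right) - - \frac{31}{6207} = \frac{29332}{33867} + \frac{31}{6207} = \frac{61037867}{70070823}$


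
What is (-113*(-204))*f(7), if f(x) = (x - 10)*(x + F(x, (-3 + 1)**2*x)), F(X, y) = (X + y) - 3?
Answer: -2697084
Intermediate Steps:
F(X, y) = -3 + X + y
f(x) = (-10 + x)*(-3 + 6*x) (f(x) = (x - 10)*(x + (-3 + x + (-3 + 1)**2*x)) = (-10 + x)*(x + (-3 + x + (-2)**2*x)) = (-10 + x)*(x + (-3 + x + 4*x)) = (-10 + x)*(x + (-3 + 5*x)) = (-10 + x)*(-3 + 6*x))
(-113*(-204))*f(7) = (-113*(-204))*(30 - 63*7 + 6*7**2) = 23052*(30 - 441 + 6*49) = 23052*(30 - 441 + 294) = 23052*(-117) = -2697084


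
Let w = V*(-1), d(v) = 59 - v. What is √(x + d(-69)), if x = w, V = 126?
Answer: √2 ≈ 1.4142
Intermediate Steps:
w = -126 (w = 126*(-1) = -126)
x = -126
√(x + d(-69)) = √(-126 + (59 - 1*(-69))) = √(-126 + (59 + 69)) = √(-126 + 128) = √2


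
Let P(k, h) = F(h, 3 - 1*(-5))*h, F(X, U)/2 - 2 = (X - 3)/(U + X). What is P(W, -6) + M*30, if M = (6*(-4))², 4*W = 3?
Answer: 17310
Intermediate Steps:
W = ¾ (W = (¼)*3 = ¾ ≈ 0.75000)
F(X, U) = 4 + 2*(-3 + X)/(U + X) (F(X, U) = 4 + 2*((X - 3)/(U + X)) = 4 + 2*((-3 + X)/(U + X)) = 4 + 2*(-3 + X)/(U + X))
P(k, h) = 2*h*(13 + 3*h)/(8 + h) (P(k, h) = (2*(-3 + 2*(3 - 1*(-5)) + 3*h)/((3 - 1*(-5)) + h))*h = (2*(-3 + 2*(3 + 5) + 3*h)/((3 + 5) + h))*h = (2*(-3 + 2*8 + 3*h)/(8 + h))*h = (2*(-3 + 16 + 3*h)/(8 + h))*h = (2*(13 + 3*h)/(8 + h))*h = 2*h*(13 + 3*h)/(8 + h))
M = 576 (M = (-24)² = 576)
P(W, -6) + M*30 = 2*(-6)*(13 + 3*(-6))/(8 - 6) + 576*30 = 2*(-6)*(13 - 18)/2 + 17280 = 2*(-6)*(½)*(-5) + 17280 = 30 + 17280 = 17310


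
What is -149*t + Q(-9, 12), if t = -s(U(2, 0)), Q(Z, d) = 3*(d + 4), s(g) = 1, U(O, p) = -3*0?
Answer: 197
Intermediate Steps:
U(O, p) = 0
Q(Z, d) = 12 + 3*d (Q(Z, d) = 3*(4 + d) = 12 + 3*d)
t = -1 (t = -1*1 = -1)
-149*t + Q(-9, 12) = -149*(-1) + (12 + 3*12) = 149 + (12 + 36) = 149 + 48 = 197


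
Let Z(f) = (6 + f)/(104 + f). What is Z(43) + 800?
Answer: 2401/3 ≈ 800.33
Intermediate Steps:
Z(f) = (6 + f)/(104 + f)
Z(43) + 800 = (6 + 43)/(104 + 43) + 800 = 49/147 + 800 = (1/147)*49 + 800 = ⅓ + 800 = 2401/3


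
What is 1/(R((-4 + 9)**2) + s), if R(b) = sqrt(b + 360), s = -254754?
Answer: -254754/64899600131 - sqrt(385)/64899600131 ≈ -3.9257e-6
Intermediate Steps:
R(b) = sqrt(360 + b)
1/(R((-4 + 9)**2) + s) = 1/(sqrt(360 + (-4 + 9)**2) - 254754) = 1/(sqrt(360 + 5**2) - 254754) = 1/(sqrt(360 + 25) - 254754) = 1/(sqrt(385) - 254754) = 1/(-254754 + sqrt(385))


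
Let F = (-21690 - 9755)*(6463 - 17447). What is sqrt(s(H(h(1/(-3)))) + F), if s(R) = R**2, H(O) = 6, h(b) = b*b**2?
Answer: 2*sqrt(86347979) ≈ 18585.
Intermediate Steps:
h(b) = b**3
F = 345391880 (F = -31445*(-10984) = 345391880)
sqrt(s(H(h(1/(-3)))) + F) = sqrt(6**2 + 345391880) = sqrt(36 + 345391880) = sqrt(345391916) = 2*sqrt(86347979)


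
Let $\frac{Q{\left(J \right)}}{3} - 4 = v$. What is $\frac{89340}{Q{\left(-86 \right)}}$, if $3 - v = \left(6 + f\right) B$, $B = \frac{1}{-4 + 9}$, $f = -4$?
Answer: $\frac{148900}{33} \approx 4512.1$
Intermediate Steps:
$B = \frac{1}{5} \approx 0.2$
$v = \frac{13}{5}$ ($v = 3 - \left(6 - 4\right) \frac{1}{5} = 3 - 2 \cdot \frac{1}{5} = 3 - \frac{2}{5} = \frac{13}{5} \approx 2.6$)
$Q{\left(J \right)} = \frac{99}{5}$ ($Q{\left(J \right)} = 12 + 3 \cdot \frac{13}{5} = 12 + \frac{39}{5} = \frac{99}{5}$)
$\frac{89340}{Q{\left(-86 \right)}} = \frac{89340}{\frac{99}{5}} = 89340 \cdot \frac{5}{99} = \frac{148900}{33}$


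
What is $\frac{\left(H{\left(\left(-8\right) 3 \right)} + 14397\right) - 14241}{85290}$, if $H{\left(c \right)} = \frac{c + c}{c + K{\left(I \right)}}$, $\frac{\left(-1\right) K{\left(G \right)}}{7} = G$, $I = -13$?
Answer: $\frac{1734}{952405} \approx 0.0018207$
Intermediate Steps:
$K{\left(G \right)} = - 7 G$
$H{\left(c \right)} = \frac{2 c}{91 + c}$ ($H{\left(c \right)} = \frac{c + c}{c - -91} = \frac{2 c}{c + 91} = \frac{2 c}{91 + c}$)
$\frac{\left(H{\left(\left(-8\right) 3 \right)} + 14397\right) - 14241}{85290} = \frac{\left(\frac{2 \left(\left(-8\right) 3\right)}{91 - 24} + 14397\right) - 14241}{85290} = \left(\left(2 \left(-24\right) \frac{1}{91 - 24} + 14397\right) - 14241\right) \frac{1}{85290} = \left(\left(2 \left(-24\right) \frac{1}{67} + 14397\right) - 14241\right) \frac{1}{85290} = \left(\left(- \frac{48}{67} + 14397\right) - 14241\right) \frac{1}{85290} = \left(\frac{964551}{67} - 14241\right) \frac{1}{85290} = \frac{10404}{67} \cdot \frac{1}{85290} = \frac{1734}{952405}$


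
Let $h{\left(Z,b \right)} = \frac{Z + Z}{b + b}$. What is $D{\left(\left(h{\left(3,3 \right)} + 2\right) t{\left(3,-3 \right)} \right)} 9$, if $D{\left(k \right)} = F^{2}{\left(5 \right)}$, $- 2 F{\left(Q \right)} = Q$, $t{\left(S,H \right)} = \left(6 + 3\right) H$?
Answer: $\frac{225}{4} \approx 56.25$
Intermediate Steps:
$t{\left(S,H \right)} = 9 H$
$F{\left(Q \right)} = - \frac{Q}{2}$
$h{\left(Z,b \right)} = \frac{Z}{b}$ ($h{\left(Z,b \right)} = \frac{2 Z}{2 b} = 2 Z \frac{1}{2 b} = \frac{Z}{b}$)
$D{\left(k \right)} = \frac{25}{4}$ ($D{\left(k \right)} = \left(\left(- \frac{1}{2}\right) 5\right)^{2} = \left(- \frac{5}{2}\right)^{2} = \frac{25}{4}$)
$D{\left(\left(h{\left(3,3 \right)} + 2\right) t{\left(3,-3 \right)} \right)} 9 = \frac{25}{4} \cdot 9 = \frac{225}{4}$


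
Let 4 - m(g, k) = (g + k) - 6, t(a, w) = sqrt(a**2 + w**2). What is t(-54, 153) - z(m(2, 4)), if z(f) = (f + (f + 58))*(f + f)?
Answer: -528 + 45*sqrt(13) ≈ -365.75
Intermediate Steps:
m(g, k) = 10 - g - k (m(g, k) = 4 - ((g + k) - 6) = 4 - (-6 + g + k) = 4 + (6 - g - k) = 10 - g - k)
z(f) = 2*f*(58 + 2*f) (z(f) = (f + (58 + f))*(2*f) = (58 + 2*f)*(2*f) = 2*f*(58 + 2*f))
t(-54, 153) - z(m(2, 4)) = sqrt((-54)**2 + 153**2) - 4*(10 - 1*2 - 1*4)*(29 + (10 - 1*2 - 1*4)) = sqrt(2916 + 23409) - 4*(10 - 2 - 4)*(29 + (10 - 2 - 4)) = sqrt(26325) - 4*4*(29 + 4) = 45*sqrt(13) - 4*4*33 = 45*sqrt(13) - 1*528 = 45*sqrt(13) - 528 = -528 + 45*sqrt(13)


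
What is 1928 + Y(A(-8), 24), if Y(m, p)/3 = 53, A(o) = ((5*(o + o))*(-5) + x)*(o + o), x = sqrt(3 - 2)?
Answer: 2087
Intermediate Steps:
x = 1 (x = sqrt(1) = 1)
A(o) = 2*o*(1 - 50*o) (A(o) = ((5*(o + o))*(-5) + 1)*(o + o) = ((5*(2*o))*(-5) + 1)*(2*o) = ((10*o)*(-5) + 1)*(2*o) = (-50*o + 1)*(2*o) = (1 - 50*o)*(2*o) = 2*o*(1 - 50*o))
Y(m, p) = 159 (Y(m, p) = 3*53 = 159)
1928 + Y(A(-8), 24) = 1928 + 159 = 2087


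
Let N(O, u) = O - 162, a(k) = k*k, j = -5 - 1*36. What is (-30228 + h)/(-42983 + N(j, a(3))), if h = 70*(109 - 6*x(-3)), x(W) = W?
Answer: 10669/21593 ≈ 0.49410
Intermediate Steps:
j = -41 (j = -5 - 36 = -41)
h = 8890 (h = 70*(109 - 6*(-3)) = 70*(109 + 18) = 70*127 = 8890)
a(k) = k**2
N(O, u) = -162 + O
(-30228 + h)/(-42983 + N(j, a(3))) = (-30228 + 8890)/(-42983 + (-162 - 41)) = -21338/(-42983 - 203) = -21338/(-43186) = -21338*(-1/43186) = 10669/21593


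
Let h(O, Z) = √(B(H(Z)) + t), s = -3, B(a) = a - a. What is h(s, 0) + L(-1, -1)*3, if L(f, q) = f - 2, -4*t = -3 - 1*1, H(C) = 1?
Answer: -8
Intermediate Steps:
B(a) = 0
t = 1 (t = -(-3 - 1*1)/4 = -(-3 - 1)/4 = -¼*(-4) = 1)
L(f, q) = -2 + f
h(O, Z) = 1 (h(O, Z) = √(0 + 1) = √1 = 1)
h(s, 0) + L(-1, -1)*3 = 1 + (-2 - 1)*3 = 1 - 3*3 = 1 - 9 = -8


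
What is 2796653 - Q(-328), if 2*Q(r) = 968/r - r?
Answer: 229312219/82 ≈ 2.7965e+6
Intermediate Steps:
Q(r) = 484/r - r/2 (Q(r) = (968/r - r)/2 = (-r + 968/r)/2 = 484/r - r/2)
2796653 - Q(-328) = 2796653 - (484/(-328) - ½*(-328)) = 2796653 - (484*(-1/328) + 164) = 2796653 - (-121/82 + 164) = 2796653 - 1*13327/82 = 2796653 - 13327/82 = 229312219/82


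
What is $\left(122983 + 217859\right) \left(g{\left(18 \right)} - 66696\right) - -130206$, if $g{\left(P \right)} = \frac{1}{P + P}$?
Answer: $- \frac{136395950149}{6} \approx -2.2733 \cdot 10^{10}$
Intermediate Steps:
$g{\left(P \right)} = \frac{1}{2 P}$
$\left(122983 + 217859\right) \left(g{\left(18 \right)} - 66696\right) - -130206 = \left(122983 + 217859\right) \left(\frac{1}{2 \cdot 18} - 66696\right) - -130206 = 340842 \left(\frac{1}{2} \cdot \frac{1}{18} - 66696\right) + 130206 = 340842 \left(\frac{1}{36} - 66696\right) + 130206 = 340842 \left(- \frac{2401055}{36}\right) + 130206 = - \frac{136396731385}{6} + 130206 = - \frac{136395950149}{6}$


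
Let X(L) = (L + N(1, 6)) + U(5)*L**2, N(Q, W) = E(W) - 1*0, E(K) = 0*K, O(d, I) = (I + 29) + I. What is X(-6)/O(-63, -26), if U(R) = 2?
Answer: -66/23 ≈ -2.8696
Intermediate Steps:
O(d, I) = 29 + 2*I (O(d, I) = (29 + I) + I = 29 + 2*I)
E(K) = 0
N(Q, W) = 0 (N(Q, W) = 0 - 1*0 = 0 + 0 = 0)
X(L) = L + 2*L**2 (X(L) = (L + 0) + 2*L**2 = L + 2*L**2)
X(-6)/O(-63, -26) = (-6*(1 + 2*(-6)))/(29 + 2*(-26)) = (-6*(1 - 12))/(29 - 52) = -6*(-11)/(-23) = 66*(-1/23) = -66/23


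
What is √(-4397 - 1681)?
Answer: I*√6078 ≈ 77.962*I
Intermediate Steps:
√(-4397 - 1681) = √(-6078) = I*√6078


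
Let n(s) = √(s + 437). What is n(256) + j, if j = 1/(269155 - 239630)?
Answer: 1/29525 + 3*√77 ≈ 26.325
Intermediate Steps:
n(s) = √(437 + s)
j = 1/29525 ≈ 3.3870e-5
n(256) + j = √(437 + 256) + 1/29525 = √693 + 1/29525 = 3*√77 + 1/29525 = 1/29525 + 3*√77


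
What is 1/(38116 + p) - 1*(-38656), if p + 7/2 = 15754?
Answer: 4164526850/107733 ≈ 38656.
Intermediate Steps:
p = 31501/2 (p = -7/2 + 15754 = 31501/2 ≈ 15751.)
1/(38116 + p) - 1*(-38656) = 1/(38116 + 31501/2) - 1*(-38656) = 1/(107733/2) + 38656 = 2/107733 + 38656 = 4164526850/107733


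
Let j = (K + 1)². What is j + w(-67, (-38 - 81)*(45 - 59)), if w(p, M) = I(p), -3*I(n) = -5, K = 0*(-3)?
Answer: 8/3 ≈ 2.6667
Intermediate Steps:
K = 0
I(n) = 5/3 (I(n) = -⅓*(-5) = 5/3)
w(p, M) = 5/3
j = 1 (j = (0 + 1)² = 1² = 1)
j + w(-67, (-38 - 81)*(45 - 59)) = 1 + 5/3 = 8/3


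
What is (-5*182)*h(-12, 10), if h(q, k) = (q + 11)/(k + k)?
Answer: 91/2 ≈ 45.500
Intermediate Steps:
h(q, k) = (11 + q)/(2*k) (h(q, k) = (11 + q)/((2*k)) = (11 + q)*(1/(2*k)) = (11 + q)/(2*k))
(-5*182)*h(-12, 10) = (-5*182)*((½)*(11 - 12)/10) = -455*(-1)/10 = -910*(-1/20) = 91/2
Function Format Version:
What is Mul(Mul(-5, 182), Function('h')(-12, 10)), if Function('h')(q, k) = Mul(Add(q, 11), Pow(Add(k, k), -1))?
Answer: Rational(91, 2) ≈ 45.500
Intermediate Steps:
Function('h')(q, k) = Mul(Rational(1, 2), Pow(k, -1), Add(11, q)) (Function('h')(q, k) = Mul(Add(11, q), Pow(Mul(2, k), -1)) = Mul(Add(11, q), Mul(Rational(1, 2), Pow(k, -1))) = Mul(Rational(1, 2), Pow(k, -1), Add(11, q)))
Mul(Mul(-5, 182), Function('h')(-12, 10)) = Mul(Mul(-5, 182), Mul(Rational(1, 2), Pow(10, -1), Add(11, -12))) = Mul(-910, Mul(Rational(1, 2), Rational(1, 10), -1)) = Mul(-910, Rational(-1, 20)) = Rational(91, 2)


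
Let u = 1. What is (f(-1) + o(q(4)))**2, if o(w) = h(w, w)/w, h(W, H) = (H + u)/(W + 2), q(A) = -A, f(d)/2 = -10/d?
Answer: 24649/64 ≈ 385.14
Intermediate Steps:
f(d) = -20/d (f(d) = 2*(-10/d) = -20/d)
h(W, H) = (1 + H)/(2 + W) (h(W, H) = (H + 1)/(W + 2) = (1 + H)/(2 + W))
o(w) = (1 + w)/(w*(2 + w)) (o(w) = ((1 + w)/(2 + w))/w = (1 + w)/(w*(2 + w)))
(f(-1) + o(q(4)))**2 = (-20/(-1) + (1 - 1*4)/(((-1*4))*(2 - 1*4)))**2 = (-20*(-1) + (1 - 4)/((-4)*(2 - 4)))**2 = (20 - 1/4*(-3)/(-2))**2 = (20 - 1/4*(-1/2)*(-3))**2 = (20 - 3/8)**2 = (157/8)**2 = 24649/64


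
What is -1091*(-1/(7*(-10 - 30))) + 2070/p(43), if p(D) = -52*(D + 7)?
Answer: -17081/3640 ≈ -4.6926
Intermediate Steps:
p(D) = -364 - 52*D (p(D) = -52*(7 + D) = -364 - 52*D)
-1091*(-1/(7*(-10 - 30))) + 2070/p(43) = -1091*(-1/(7*(-10 - 30))) + 2070/(-364 - 52*43) = -1091/((-40*(-7))) + 2070/(-364 - 2236) = -1091/280 + 2070/(-2600) = -1091*1/280 + 2070*(-1/2600) = -1091/280 - 207/260 = -17081/3640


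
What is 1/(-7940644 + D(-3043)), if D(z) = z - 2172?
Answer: -1/7945859 ≈ -1.2585e-7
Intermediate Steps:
D(z) = -2172 + z
1/(-7940644 + D(-3043)) = 1/(-7940644 + (-2172 - 3043)) = 1/(-7940644 - 5215) = 1/(-7945859) = -1/7945859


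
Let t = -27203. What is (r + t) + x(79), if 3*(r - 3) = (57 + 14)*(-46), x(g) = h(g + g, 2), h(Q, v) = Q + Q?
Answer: -83918/3 ≈ -27973.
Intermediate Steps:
h(Q, v) = 2*Q
x(g) = 4*g (x(g) = 2*(g + g) = 2*(2*g) = 4*g)
r = -3257/3 (r = 3 + ((57 + 14)*(-46))/3 = 3 + (71*(-46))/3 = 3 + (⅓)*(-3266) = 3 - 3266/3 = -3257/3 ≈ -1085.7)
(r + t) + x(79) = (-3257/3 - 27203) + 4*79 = -84866/3 + 316 = -83918/3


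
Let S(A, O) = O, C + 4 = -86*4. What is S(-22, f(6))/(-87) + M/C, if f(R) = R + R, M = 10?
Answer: -⅙ ≈ -0.16667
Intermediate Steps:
f(R) = 2*R
C = -348 (C = -4 - 86*4 = -4 - 344 = -348)
S(-22, f(6))/(-87) + M/C = (2*6)/(-87) + 10/(-348) = 12*(-1/87) + 10*(-1/348) = -4/29 - 5/174 = -⅙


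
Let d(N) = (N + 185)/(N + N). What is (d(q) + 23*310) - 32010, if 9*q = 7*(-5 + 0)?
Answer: -174323/7 ≈ -24903.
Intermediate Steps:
q = -35/9 (q = (7*(-5 + 0))/9 = (7*(-5))/9 = (⅑)*(-35) = -35/9 ≈ -3.8889)
d(N) = (185 + N)/(2*N) (d(N) = (185 + N)/((2*N)) = (185 + N)*(1/(2*N)) = (185 + N)/(2*N))
(d(q) + 23*310) - 32010 = ((185 - 35/9)/(2*(-35/9)) + 23*310) - 32010 = ((½)*(-9/35)*(1630/9) + 7130) - 32010 = (-163/7 + 7130) - 32010 = 49747/7 - 32010 = -174323/7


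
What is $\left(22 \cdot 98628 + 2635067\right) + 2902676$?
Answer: $7707559$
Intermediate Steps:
$\left(22 \cdot 98628 + 2635067\right) + 2902676 = \left(2169816 + 2635067\right) + 2902676 = 4804883 + 2902676 = 7707559$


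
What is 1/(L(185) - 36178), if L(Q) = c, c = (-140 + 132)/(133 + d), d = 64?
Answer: -197/7127074 ≈ -2.7641e-5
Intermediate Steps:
c = -8/197 (c = (-140 + 132)/(133 + 64) = -8/197 ≈ -0.040609)
L(Q) = -8/197
1/(L(185) - 36178) = 1/(-8/197 - 36178) = 1/(-7127074/197) = -197/7127074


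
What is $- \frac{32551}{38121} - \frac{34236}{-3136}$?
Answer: $\frac{300757655}{29886864} \approx 10.063$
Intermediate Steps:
$- \frac{32551}{38121} - \frac{34236}{-3136} = \left(-32551\right) \frac{1}{38121} - - \frac{8559}{784} = - \frac{32551}{38121} + \frac{8559}{784} = \frac{300757655}{29886864}$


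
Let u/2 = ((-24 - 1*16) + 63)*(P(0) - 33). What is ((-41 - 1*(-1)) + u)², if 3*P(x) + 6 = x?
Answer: 2722500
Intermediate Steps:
P(x) = -2 + x/3
u = -1610 (u = 2*(((-24 - 1*16) + 63)*((-2 + (⅓)*0) - 33)) = 2*(((-24 - 16) + 63)*((-2 + 0) - 33)) = 2*((-40 + 63)*(-2 - 33)) = 2*(23*(-35)) = 2*(-805) = -1610)
((-41 - 1*(-1)) + u)² = ((-41 - 1*(-1)) - 1610)² = ((-41 + 1) - 1610)² = (-40 - 1610)² = (-1650)² = 2722500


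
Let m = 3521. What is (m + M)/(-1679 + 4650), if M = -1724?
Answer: 1797/2971 ≈ 0.60485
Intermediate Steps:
(m + M)/(-1679 + 4650) = (3521 - 1724)/(-1679 + 4650) = 1797/2971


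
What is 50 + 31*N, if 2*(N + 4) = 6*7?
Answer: 577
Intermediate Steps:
N = 17 (N = -4 + (6*7)/2 = -4 + (½)*42 = -4 + 21 = 17)
50 + 31*N = 50 + 31*17 = 50 + 527 = 577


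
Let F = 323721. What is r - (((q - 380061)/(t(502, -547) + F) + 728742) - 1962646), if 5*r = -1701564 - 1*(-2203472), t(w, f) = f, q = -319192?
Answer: 2156035568737/1615870 ≈ 1.3343e+6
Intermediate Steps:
r = 501908/5 (r = (-1701564 - 1*(-2203472))/5 = (-1701564 + 2203472)/5 = (⅕)*501908 = 501908/5 ≈ 1.0038e+5)
r - (((q - 380061)/(t(502, -547) + F) + 728742) - 1962646) = 501908/5 - (((-319192 - 380061)/(-547 + 323721) + 728742) - 1962646) = 501908/5 - ((-699253/323174 + 728742) - 1962646) = 501908/5 - (235509767855/323174 - 1962646) = 501908/5 - 1*(-398766390549/323174) = 501908/5 + 398766390549/323174 = 2156035568737/1615870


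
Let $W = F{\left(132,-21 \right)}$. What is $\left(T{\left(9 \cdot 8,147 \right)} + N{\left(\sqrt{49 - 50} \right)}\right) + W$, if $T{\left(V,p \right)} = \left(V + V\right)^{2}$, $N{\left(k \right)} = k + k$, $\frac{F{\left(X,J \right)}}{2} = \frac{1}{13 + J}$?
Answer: $\frac{82943}{4} + 2 i \approx 20736.0 + 2.0 i$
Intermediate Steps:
$F{\left(X,J \right)} = \frac{2}{13 + J}$
$N{\left(k \right)} = 2 k$
$W = - \frac{1}{4}$ ($W = \frac{2}{13 - 21} = \frac{2}{-8} = 2 \left(- \frac{1}{8}\right) = - \frac{1}{4} \approx -0.25$)
$T{\left(V,p \right)} = 4 V^{2}$ ($T{\left(V,p \right)} = \left(2 V\right)^{2} = 4 V^{2}$)
$\left(T{\left(9 \cdot 8,147 \right)} + N{\left(\sqrt{49 - 50} \right)}\right) + W = \left(4 \left(9 \cdot 8\right)^{2} + 2 \sqrt{49 - 50}\right) - \frac{1}{4} = \left(4 \cdot 72^{2} + 2 \sqrt{-1}\right) - \frac{1}{4} = \left(4 \cdot 5184 + 2 i\right) - \frac{1}{4} = \left(20736 + 2 i\right) - \frac{1}{4} = \frac{82943}{4} + 2 i$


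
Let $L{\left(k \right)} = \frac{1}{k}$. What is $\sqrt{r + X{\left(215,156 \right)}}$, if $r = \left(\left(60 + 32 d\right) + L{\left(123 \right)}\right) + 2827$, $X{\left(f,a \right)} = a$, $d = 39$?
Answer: $\frac{\sqrt{64918662}}{123} \approx 65.506$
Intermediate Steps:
$r = \frac{508606}{123}$ ($r = \left(\left(60 + 32 \cdot 39\right) + \frac{1}{123}\right) + 2827 = \left(\left(60 + 1248\right) + \frac{1}{123}\right) + 2827 = \left(1308 + \frac{1}{123}\right) + 2827 = \frac{160885}{123} + 2827 = \frac{508606}{123} \approx 4135.0$)
$\sqrt{r + X{\left(215,156 \right)}} = \sqrt{\frac{508606}{123} + 156} = \sqrt{\frac{527794}{123}} = \frac{\sqrt{64918662}}{123}$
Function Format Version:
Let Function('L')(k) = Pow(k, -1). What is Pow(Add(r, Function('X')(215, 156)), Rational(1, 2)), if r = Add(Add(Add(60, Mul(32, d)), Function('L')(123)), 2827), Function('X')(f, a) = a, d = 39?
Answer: Mul(Rational(1, 123), Pow(64918662, Rational(1, 2))) ≈ 65.506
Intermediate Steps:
r = Rational(508606, 123) (r = Add(Add(Add(60, Mul(32, 39)), Pow(123, -1)), 2827) = Add(Add(Add(60, 1248), Rational(1, 123)), 2827) = Add(Add(1308, Rational(1, 123)), 2827) = Add(Rational(160885, 123), 2827) = Rational(508606, 123) ≈ 4135.0)
Pow(Add(r, Function('X')(215, 156)), Rational(1, 2)) = Pow(Add(Rational(508606, 123), 156), Rational(1, 2)) = Pow(Rational(527794, 123), Rational(1, 2)) = Mul(Rational(1, 123), Pow(64918662, Rational(1, 2)))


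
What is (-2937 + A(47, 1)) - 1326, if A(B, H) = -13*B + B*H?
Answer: -4827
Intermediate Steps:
(-2937 + A(47, 1)) - 1326 = (-2937 + 47*(-13 + 1)) - 1326 = (-2937 + 47*(-12)) - 1326 = (-2937 - 564) - 1326 = -3501 - 1326 = -4827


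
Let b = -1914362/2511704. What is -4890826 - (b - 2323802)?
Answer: -3223801267267/1255852 ≈ -2.5670e+6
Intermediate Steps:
b = -957181/1255852 (b = -1914362*1/2511704 = -957181/1255852 ≈ -0.76218)
-4890826 - (b - 2323802) = -4890826 - (-957181/1255852 - 2323802) = -4890826 - 1*(-2918352346485/1255852) = -4890826 + 2918352346485/1255852 = -3223801267267/1255852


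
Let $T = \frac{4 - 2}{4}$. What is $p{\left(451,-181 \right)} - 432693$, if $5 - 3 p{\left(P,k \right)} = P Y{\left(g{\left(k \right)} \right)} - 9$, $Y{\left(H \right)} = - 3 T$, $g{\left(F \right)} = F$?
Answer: $- \frac{2594777}{6} \approx -4.3246 \cdot 10^{5}$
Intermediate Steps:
$T = \frac{1}{2}$ ($T = 2 \cdot \frac{1}{4} = \frac{1}{2} \approx 0.5$)
$Y{\left(H \right)} = - \frac{3}{2}$ ($Y{\left(H \right)} = \left(-3\right) \frac{1}{2} = - \frac{3}{2}$)
$p{\left(P,k \right)} = \frac{14}{3} + \frac{P}{2}$ ($p{\left(P,k \right)} = \frac{5}{3} - \frac{P \left(- \frac{3}{2}\right) - 9}{3} = \frac{5}{3} - \frac{- \frac{3 P}{2} - 9}{3} = \frac{5}{3} - \frac{-9 - \frac{3 P}{2}}{3} = \frac{5}{3} + \left(3 + \frac{P}{2}\right) = \frac{14}{3} + \frac{P}{2}$)
$p{\left(451,-181 \right)} - 432693 = \left(\frac{14}{3} + \frac{1}{2} \cdot 451\right) - 432693 = \left(\frac{14}{3} + \frac{451}{2}\right) - 432693 = \frac{1381}{6} - 432693 = - \frac{2594777}{6}$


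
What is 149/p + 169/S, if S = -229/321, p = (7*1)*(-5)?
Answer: -1932836/8015 ≈ -241.15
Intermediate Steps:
p = -35 (p = 7*(-5) = -35)
S = -229/321 (S = -229*1/321 = -229/321 ≈ -0.71340)
149/p + 169/S = 149/(-35) + 169/(-229/321) = 149*(-1/35) + 169*(-321/229) = -149/35 - 54249/229 = -1932836/8015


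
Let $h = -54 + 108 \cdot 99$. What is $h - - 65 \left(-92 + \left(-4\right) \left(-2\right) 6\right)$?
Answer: $7778$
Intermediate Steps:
$h = 10638$ ($h = -54 + 10692 = 10638$)
$h - - 65 \left(-92 + \left(-4\right) \left(-2\right) 6\right) = 10638 - - 65 \left(-92 + \left(-4\right) \left(-2\right) 6\right) = 10638 - - 65 \left(-92 + 8 \cdot 6\right) = 10638 - - 65 \left(-92 + 48\right) = 10638 - \left(-65\right) \left(-44\right) = 10638 - 2860 = 7778$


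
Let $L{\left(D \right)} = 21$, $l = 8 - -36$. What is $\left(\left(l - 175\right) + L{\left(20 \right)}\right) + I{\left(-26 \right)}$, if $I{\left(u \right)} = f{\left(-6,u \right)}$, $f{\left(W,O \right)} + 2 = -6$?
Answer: $-118$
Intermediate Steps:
$l = 44$ ($l = 8 + 36 = 44$)
$f{\left(W,O \right)} = -8$ ($f{\left(W,O \right)} = -2 - 6 = -8$)
$I{\left(u \right)} = -8$
$\left(\left(l - 175\right) + L{\left(20 \right)}\right) + I{\left(-26 \right)} = \left(\left(44 - 175\right) + 21\right) - 8 = \left(-131 + 21\right) - 8 = -110 - 8 = -118$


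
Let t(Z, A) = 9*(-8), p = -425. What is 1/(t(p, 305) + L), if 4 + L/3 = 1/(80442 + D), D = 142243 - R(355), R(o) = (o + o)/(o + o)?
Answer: -74228/6235151 ≈ -0.011905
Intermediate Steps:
R(o) = 1 (R(o) = (2*o)/((2*o)) = (2*o)*(1/(2*o)) = 1)
D = 142242 (D = 142243 - 1*1 = 142243 - 1 = 142242)
t(Z, A) = -72
L = -890735/74228 (L = -12 + 3/(80442 + 142242) = -12 + 3/222684 = -12 + 3*(1/222684) = -12 + 1/74228 = -890735/74228 ≈ -12.000)
1/(t(p, 305) + L) = 1/(-72 - 890735/74228) = 1/(-6235151/74228) = -74228/6235151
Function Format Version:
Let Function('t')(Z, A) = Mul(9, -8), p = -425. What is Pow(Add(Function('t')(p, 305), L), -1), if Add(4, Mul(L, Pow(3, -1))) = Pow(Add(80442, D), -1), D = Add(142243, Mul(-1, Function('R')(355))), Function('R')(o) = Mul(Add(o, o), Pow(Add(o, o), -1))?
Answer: Rational(-74228, 6235151) ≈ -0.011905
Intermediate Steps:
Function('R')(o) = 1 (Function('R')(o) = Mul(Mul(2, o), Pow(Mul(2, o), -1)) = Mul(Mul(2, o), Mul(Rational(1, 2), Pow(o, -1))) = 1)
D = 142242 (D = Add(142243, Mul(-1, 1)) = Add(142243, -1) = 142242)
Function('t')(Z, A) = -72
L = Rational(-890735, 74228) (L = Add(-12, Mul(3, Pow(Add(80442, 142242), -1))) = Add(-12, Mul(3, Pow(222684, -1))) = Add(-12, Mul(3, Rational(1, 222684))) = Add(-12, Rational(1, 74228)) = Rational(-890735, 74228) ≈ -12.000)
Pow(Add(Function('t')(p, 305), L), -1) = Pow(Add(-72, Rational(-890735, 74228)), -1) = Pow(Rational(-6235151, 74228), -1) = Rational(-74228, 6235151)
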